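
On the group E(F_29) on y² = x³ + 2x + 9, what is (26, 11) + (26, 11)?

(6, 18)

tangent at (26, 11): λ = (3·26² + 2)/(2·11) ≡ 0/22. 22⁻¹ ≡ 4 (mod 29), so λ ≡ 0·4 ≡ 0.
  x = λ² - 26 - 26 = 0 - 52 ≡ 6; y = λ·(26 - 6) - 11 ≡ 18. → (6, 18)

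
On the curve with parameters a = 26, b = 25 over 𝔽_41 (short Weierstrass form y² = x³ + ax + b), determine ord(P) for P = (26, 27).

11

2P: tangent at (26, 27): λ = (3·26² + 26)/(2·27) ≡ 4/13. 13⁻¹ ≡ 19 (mod 41) since 13·19 = 247 ≡ 1, so λ ≡ 4·19 ≡ 35.
  x = λ² - 26 - 26 = 1225 - 52 ≡ 25; y = λ·(26 - 25) - 27 ≡ 8. → (25, 8)
3P: (25, 8) + (26, 27). λ = (27 - 8)/(26 - 25) ≡ 19/1 mod 41. 1⁻¹ ≡ 1 (mod 41), so λ ≡ 19.
  x = λ² - 25 - 26 = 361 - 51 ≡ 23; y = λ·(25 - 23) - 8 ≡ 30. → (23, 30)
4P: (23, 30) + (26, 27). λ = (27 - 30)/(26 - 23) ≡ 38/3 mod 41. 3⁻¹ ≡ 14 (mod 41), so λ ≡ 40.
  x = λ² - 23 - 26 = 1600 - 49 ≡ 34; y = λ·(23 - 34) - 30 ≡ 22. → (34, 22)
5P: (34, 22) + (26, 27). λ = (27 - 22)/(26 - 34) ≡ 5/33 mod 41. 33⁻¹ ≡ 5 (mod 41) since 33·5 = 165 ≡ 1, so λ ≡ 25.
  x = λ² - 34 - 26 = 625 - 60 ≡ 32; y = λ·(34 - 32) - 22 ≡ 28. → (32, 28)
6P: (32, 28) + (26, 27). λ = (27 - 28)/(26 - 32) ≡ 40/35 mod 41. 35⁻¹ ≡ 34 (mod 41), so λ ≡ 7.
  x = λ² - 32 - 26 = 49 - 58 ≡ 32; y = λ·(32 - 32) - 28 ≡ 13. → (32, 13)
7P: (32, 13) + (26, 27). λ = (27 - 13)/(26 - 32) ≡ 14/35 mod 41. 35⁻¹ ≡ 34 (mod 41) since 35·34 = 1190 ≡ 1, so λ ≡ 25.
  x = λ² - 32 - 26 = 625 - 58 ≡ 34; y = λ·(32 - 34) - 13 ≡ 19. → (34, 19)
8P: (34, 19) + (26, 27). λ = (27 - 19)/(26 - 34) ≡ 8/33 mod 41. 33⁻¹ ≡ 5 (mod 41) since 33·5 = 165 ≡ 1, so λ ≡ 40.
  x = λ² - 34 - 26 = 1600 - 60 ≡ 23; y = λ·(34 - 23) - 19 ≡ 11. → (23, 11)
9P: (23, 11) + (26, 27). λ = (27 - 11)/(26 - 23) ≡ 16/3 mod 41. 3⁻¹ ≡ 14 (mod 41), so λ ≡ 19.
  x = λ² - 23 - 26 = 361 - 49 ≡ 25; y = λ·(23 - 25) - 11 ≡ 33. → (25, 33)
10P: (25, 33) + (26, 27). λ = (27 - 33)/(26 - 25) ≡ 35/1 mod 41. 1⁻¹ ≡ 1 (mod 41), so λ ≡ 35.
  x = λ² - 25 - 26 = 1225 - 51 ≡ 26; y = λ·(25 - 26) - 33 ≡ 14. → (26, 14)
11P: (26, 14) + (26, 27): same x and y₁ ≡ -y₂, so the sum is 𝒪.
11P = 𝒪, so the order is 11.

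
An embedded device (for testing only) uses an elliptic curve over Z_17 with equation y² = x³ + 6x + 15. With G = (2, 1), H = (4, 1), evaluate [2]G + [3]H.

(7, 14)

First 2G:
Repeated addition: build up to 2G.
2G: tangent at (2, 1): λ = (3·2² + 6)/(2·1) ≡ 1/2. 2⁻¹ ≡ 9 (mod 17) since 2·9 = 18 ≡ 1, so λ ≡ 1·9 ≡ 9.
  x = λ² - 2 - 2 = 81 - 4 ≡ 9; y = λ·(2 - 9) - 1 ≡ 4. → (9, 4)
2G = (9, 4).
Next 3H:
Repeated addition: build up to 3H.
2H: tangent at (4, 1): λ = (3·4² + 6)/(2·1) ≡ 3/2. 2⁻¹ ≡ 9 (mod 17), so λ ≡ 3·9 ≡ 10.
  x = λ² - 4 - 4 = 100 - 8 ≡ 7; y = λ·(4 - 7) - 1 ≡ 3. → (7, 3)
3H: (7, 3) + (4, 1). λ = (1 - 3)/(4 - 7) ≡ 15/14 mod 17. 14⁻¹ ≡ 11 (mod 17) since 14·11 = 154 ≡ 1, so λ ≡ 12.
  x = λ² - 7 - 4 = 144 - 11 ≡ 14; y = λ·(7 - 14) - 3 ≡ 15. → (14, 15)
3H = (14, 15).
Finally 2G + 3H:
(9, 4) + (14, 15). λ = (15 - 4)/(14 - 9) ≡ 11/5 mod 17. 5⁻¹ ≡ 7 (mod 17) since 5·7 = 35 ≡ 1, so λ ≡ 9.
  x = λ² - 9 - 14 = 81 - 23 ≡ 7; y = λ·(9 - 7) - 4 ≡ 14. → (7, 14)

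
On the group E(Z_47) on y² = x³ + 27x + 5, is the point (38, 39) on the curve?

no

y² = 39² ≡ 17; x³ + 27x + 5 = 55903 ≡ 20 (mod 47). 17 ≠ 20.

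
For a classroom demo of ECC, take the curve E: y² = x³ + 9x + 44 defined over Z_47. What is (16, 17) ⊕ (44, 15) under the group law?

(40, 25)

(16, 17) + (44, 15). λ = (15 - 17)/(44 - 16) ≡ 45/28 mod 47. 28⁻¹ ≡ 42 (mod 47) since 28·42 = 1176 ≡ 1, so λ ≡ 10.
  x = λ² - 16 - 44 = 100 - 60 ≡ 40; y = λ·(16 - 40) - 17 ≡ 25. → (40, 25)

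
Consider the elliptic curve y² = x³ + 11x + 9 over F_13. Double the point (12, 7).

(3, 2)

tangent at (12, 7): λ = (3·12² + 11)/(2·7) ≡ 1/1. 1⁻¹ ≡ 1 (mod 13), so λ ≡ 1·1 ≡ 1.
  x = λ² - 12 - 12 = 1 - 24 ≡ 3; y = λ·(12 - 3) - 7 ≡ 2. → (3, 2)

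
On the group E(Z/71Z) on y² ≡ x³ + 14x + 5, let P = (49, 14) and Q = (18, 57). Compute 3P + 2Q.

First 3P:
Repeated addition: build up to 3P.
2P: tangent at (49, 14): λ = (3·49² + 14)/(2·14) ≡ 46/28. 28⁻¹ ≡ 33 (mod 71), so λ ≡ 46·33 ≡ 27.
  x = λ² - 49 - 49 = 729 - 98 ≡ 63; y = λ·(49 - 63) - 14 ≡ 34. → (63, 34)
3P: (63, 34) + (49, 14). λ = (14 - 34)/(49 - 63) ≡ 51/57 mod 71. 57⁻¹ ≡ 5 (mod 71) since 57·5 = 285 ≡ 1, so λ ≡ 42.
  x = λ² - 63 - 49 = 1764 - 112 ≡ 19; y = λ·(63 - 19) - 34 ≡ 39. → (19, 39)
3P = (19, 39).
Next 2Q:
Repeated addition: build up to 2Q.
2Q: tangent at (18, 57): λ = (3·18² + 14)/(2·57) ≡ 63/43. 43⁻¹ ≡ 38 (mod 71) since 43·38 = 1634 ≡ 1, so λ ≡ 63·38 ≡ 51.
  x = λ² - 18 - 18 = 2601 - 36 ≡ 9; y = λ·(18 - 9) - 57 ≡ 47. → (9, 47)
2Q = (9, 47).
Finally 3P + 2Q:
(19, 39) + (9, 47). λ = (47 - 39)/(9 - 19) ≡ 8/61 mod 71. 61⁻¹ ≡ 7 (mod 71) since 61·7 = 427 ≡ 1, so λ ≡ 56.
  x = λ² - 19 - 9 = 3136 - 28 ≡ 55; y = λ·(19 - 55) - 39 ≡ 4. → (55, 4)

(55, 4)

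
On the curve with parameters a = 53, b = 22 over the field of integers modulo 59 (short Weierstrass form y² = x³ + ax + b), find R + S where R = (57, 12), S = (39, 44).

(57, 12) + (39, 44). λ = (44 - 12)/(39 - 57) ≡ 32/41 mod 59. 41⁻¹ ≡ 36 (mod 59), so λ ≡ 31.
  x = λ² - 57 - 39 = 961 - 96 ≡ 39; y = λ·(57 - 39) - 12 ≡ 15. → (39, 15)

(39, 15)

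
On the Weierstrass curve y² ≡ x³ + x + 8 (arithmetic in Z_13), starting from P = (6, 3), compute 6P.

(1, 6)

Repeated addition: build up to 6P.
2P: tangent at (6, 3): λ = (3·6² + 1)/(2·3) ≡ 5/6. 6⁻¹ ≡ 11 (mod 13), so λ ≡ 5·11 ≡ 3.
  x = λ² - 6 - 6 = 9 - 12 ≡ 10; y = λ·(6 - 10) - 3 ≡ 11. → (10, 11)
3P: (10, 11) + (6, 3). λ = (3 - 11)/(6 - 10) ≡ 5/9 mod 13. 9⁻¹ ≡ 3 (mod 13), so λ ≡ 2.
  x = λ² - 10 - 6 = 4 - 16 ≡ 1; y = λ·(10 - 1) - 11 ≡ 7. → (1, 7)
4P: (1, 7) + (6, 3). λ = (3 - 7)/(6 - 1) ≡ 9/5 mod 13. 5⁻¹ ≡ 8 (mod 13), so λ ≡ 7.
  x = λ² - 1 - 6 = 49 - 7 ≡ 3; y = λ·(1 - 3) - 7 ≡ 5. → (3, 5)
5P: (3, 5) + (6, 3). λ = (3 - 5)/(6 - 3) ≡ 11/3 mod 13. 3⁻¹ ≡ 9 (mod 13), so λ ≡ 8.
  x = λ² - 3 - 6 = 64 - 9 ≡ 3; y = λ·(3 - 3) - 5 ≡ 8. → (3, 8)
6P: (3, 8) + (6, 3). λ = (3 - 8)/(6 - 3) ≡ 8/3 mod 13. 3⁻¹ ≡ 9 (mod 13) since 3·9 = 27 ≡ 1, so λ ≡ 7.
  x = λ² - 3 - 6 = 49 - 9 ≡ 1; y = λ·(3 - 1) - 8 ≡ 6. → (1, 6)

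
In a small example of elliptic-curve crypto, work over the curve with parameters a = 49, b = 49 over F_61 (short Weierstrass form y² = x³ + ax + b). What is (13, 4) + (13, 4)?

(31, 26)

tangent at (13, 4): λ = (3·13² + 49)/(2·4) ≡ 7/8. 8⁻¹ ≡ 23 (mod 61), so λ ≡ 7·23 ≡ 39.
  x = λ² - 13 - 13 = 1521 - 26 ≡ 31; y = λ·(13 - 31) - 4 ≡ 26. → (31, 26)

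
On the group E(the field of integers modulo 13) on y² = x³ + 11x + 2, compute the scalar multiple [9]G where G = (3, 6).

Double-and-add on 9 = (1001)₂. Start with G = (3, 6) for the leading 1-bit.
double: tangent at (3, 6): λ = (3·3² + 11)/(2·6) ≡ 12/12. 12⁻¹ ≡ 12 (mod 13) since 12·12 = 144 ≡ 1, so λ ≡ 12·12 ≡ 1.
  x = λ² - 3 - 3 = 1 - 6 ≡ 8; y = λ·(3 - 8) - 6 ≡ 2. → (8, 2)
double: tangent at (8, 2): λ = (3·8² + 11)/(2·2) ≡ 8/4. 4⁻¹ ≡ 10 (mod 13), so λ ≡ 8·10 ≡ 2.
  x = λ² - 8 - 8 = 4 - 16 ≡ 1; y = λ·(8 - 1) - 2 ≡ 12. → (1, 12)
double: tangent at (1, 12): λ = (3·1² + 11)/(2·12) ≡ 1/11. 11⁻¹ ≡ 6 (mod 13), so λ ≡ 1·6 ≡ 6.
  x = λ² - 1 - 1 = 36 - 2 ≡ 8; y = λ·(1 - 8) - 12 ≡ 11. → (8, 11)
add G: (8, 11) + (3, 6). λ = (6 - 11)/(3 - 8) ≡ 8/8 mod 13. 8⁻¹ ≡ 5 (mod 13) since 8·5 = 40 ≡ 1, so λ ≡ 1.
  x = λ² - 8 - 3 = 1 - 11 ≡ 3; y = λ·(8 - 3) - 11 ≡ 7. → (3, 7)

(3, 7)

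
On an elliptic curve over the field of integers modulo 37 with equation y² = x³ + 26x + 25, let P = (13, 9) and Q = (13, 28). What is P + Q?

O

The two points share x = 13 and their y-coordinates satisfy 9 + 28 ≡ 0 (mod 37), so they are inverses. Their sum is O.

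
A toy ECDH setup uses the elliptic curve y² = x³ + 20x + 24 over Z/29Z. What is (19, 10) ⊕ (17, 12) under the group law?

(19, 10) + (17, 12). λ = (12 - 10)/(17 - 19) ≡ 2/27 mod 29. 27⁻¹ ≡ 14 (mod 29), so λ ≡ 28.
  x = λ² - 19 - 17 = 784 - 36 ≡ 23; y = λ·(19 - 23) - 10 ≡ 23. → (23, 23)

(23, 23)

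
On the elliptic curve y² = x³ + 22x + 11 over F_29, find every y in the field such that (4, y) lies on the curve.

x³ + 22x + 11 = 163 ≡ 18 (mod 29).
18 is a non-residue mod 29; no y exists.

none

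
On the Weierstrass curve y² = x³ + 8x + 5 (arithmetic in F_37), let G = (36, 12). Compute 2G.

tangent at (36, 12): λ = (3·36² + 8)/(2·12) ≡ 11/24. 24⁻¹ ≡ 17 (mod 37) since 24·17 = 408 ≡ 1, so λ ≡ 11·17 ≡ 2.
  x = λ² - 36 - 36 = 4 - 72 ≡ 6; y = λ·(36 - 6) - 12 ≡ 11. → (6, 11)

(6, 11)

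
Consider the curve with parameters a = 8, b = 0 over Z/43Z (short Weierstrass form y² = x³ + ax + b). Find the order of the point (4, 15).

2P: tangent at (4, 15): λ = (3·4² + 8)/(2·15) ≡ 13/30. 30⁻¹ ≡ 33 (mod 43) since 30·33 = 990 ≡ 1, so λ ≡ 13·33 ≡ 42.
  x = λ² - 4 - 4 = 1764 - 8 ≡ 36; y = λ·(4 - 36) - 15 ≡ 17. → (36, 17)
3P: (36, 17) + (4, 15). λ = (15 - 17)/(4 - 36) ≡ 41/11 mod 43. 11⁻¹ ≡ 4 (mod 43), so λ ≡ 35.
  x = λ² - 36 - 4 = 1225 - 40 ≡ 24; y = λ·(36 - 24) - 17 ≡ 16. → (24, 16)
4P: (24, 16) + (4, 15). λ = (15 - 16)/(4 - 24) ≡ 42/23 mod 43. 23⁻¹ ≡ 15 (mod 43), so λ ≡ 28.
  x = λ² - 24 - 4 = 784 - 28 ≡ 25; y = λ·(24 - 25) - 16 ≡ 42. → (25, 42)
5P: (25, 42) + (4, 15). λ = (15 - 42)/(4 - 25) ≡ 16/22 mod 43. 22⁻¹ ≡ 2 (mod 43) since 22·2 = 44 ≡ 1, so λ ≡ 32.
  x = λ² - 25 - 4 = 1024 - 29 ≡ 6; y = λ·(25 - 6) - 42 ≡ 7. → (6, 7)
6P: (6, 7) + (4, 15). λ = (15 - 7)/(4 - 6) ≡ 8/41 mod 43. 41⁻¹ ≡ 21 (mod 43), so λ ≡ 39.
  x = λ² - 6 - 4 = 1521 - 10 ≡ 6; y = λ·(6 - 6) - 7 ≡ 36. → (6, 36)
7P: (6, 36) + (4, 15). λ = (15 - 36)/(4 - 6) ≡ 22/41 mod 43. 41⁻¹ ≡ 21 (mod 43), so λ ≡ 32.
  x = λ² - 6 - 4 = 1024 - 10 ≡ 25; y = λ·(6 - 25) - 36 ≡ 1. → (25, 1)
8P: (25, 1) + (4, 15). λ = (15 - 1)/(4 - 25) ≡ 14/22 mod 43. 22⁻¹ ≡ 2 (mod 43) since 22·2 = 44 ≡ 1, so λ ≡ 28.
  x = λ² - 25 - 4 = 784 - 29 ≡ 24; y = λ·(25 - 24) - 1 ≡ 27. → (24, 27)
9P: (24, 27) + (4, 15). λ = (15 - 27)/(4 - 24) ≡ 31/23 mod 43. 23⁻¹ ≡ 15 (mod 43), so λ ≡ 35.
  x = λ² - 24 - 4 = 1225 - 28 ≡ 36; y = λ·(24 - 36) - 27 ≡ 26. → (36, 26)
10P: (36, 26) + (4, 15). λ = (15 - 26)/(4 - 36) ≡ 32/11 mod 43. 11⁻¹ ≡ 4 (mod 43), so λ ≡ 42.
  x = λ² - 36 - 4 = 1764 - 40 ≡ 4; y = λ·(36 - 4) - 26 ≡ 28. → (4, 28)
11P: (4, 28) + (4, 15): same x and y₁ ≡ -y₂, so the sum is the point at infinity.
11P = the point at infinity, so the order is 11.

11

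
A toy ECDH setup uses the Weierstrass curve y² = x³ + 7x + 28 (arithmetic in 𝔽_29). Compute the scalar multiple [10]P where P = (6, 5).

Double-and-add on 10 = (1010)₂. Start with P = (6, 5) for the leading 1-bit.
double: tangent at (6, 5): λ = (3·6² + 7)/(2·5) ≡ 28/10. 10⁻¹ ≡ 3 (mod 29), so λ ≡ 28·3 ≡ 26.
  x = λ² - 6 - 6 = 676 - 12 ≡ 26; y = λ·(6 - 26) - 5 ≡ 26. → (26, 26)
double: tangent at (26, 26): λ = (3·26² + 7)/(2·26) ≡ 5/23. 23⁻¹ ≡ 24 (mod 29), so λ ≡ 5·24 ≡ 4.
  x = λ² - 26 - 26 = 16 - 52 ≡ 22; y = λ·(26 - 22) - 26 ≡ 19. → (22, 19)
add P: (22, 19) + (6, 5). λ = (5 - 19)/(6 - 22) ≡ 15/13 mod 29. 13⁻¹ ≡ 9 (mod 29), so λ ≡ 19.
  x = λ² - 22 - 6 = 361 - 28 ≡ 14; y = λ·(22 - 14) - 19 ≡ 17. → (14, 17)
double: tangent at (14, 17): λ = (3·14² + 7)/(2·17) ≡ 15/5. 5⁻¹ ≡ 6 (mod 29), so λ ≡ 15·6 ≡ 3.
  x = λ² - 14 - 14 = 9 - 28 ≡ 10; y = λ·(14 - 10) - 17 ≡ 24. → (10, 24)

(10, 24)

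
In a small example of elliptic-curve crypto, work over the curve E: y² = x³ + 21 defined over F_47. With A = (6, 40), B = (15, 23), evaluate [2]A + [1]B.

(33, 12)

First 2A:
Repeated addition: build up to 2A.
2A: tangent at (6, 40): λ = (3·6² + 0)/(2·40) ≡ 14/33. 33⁻¹ ≡ 10 (mod 47), so λ ≡ 14·10 ≡ 46.
  x = λ² - 6 - 6 = 2116 - 12 ≡ 36; y = λ·(6 - 36) - 40 ≡ 37. → (36, 37)
2A = (36, 37).
Finally 2A + B:
(36, 37) + (15, 23). λ = (23 - 37)/(15 - 36) ≡ 33/26 mod 47. 26⁻¹ ≡ 38 (mod 47) since 26·38 = 988 ≡ 1, so λ ≡ 32.
  x = λ² - 36 - 15 = 1024 - 51 ≡ 33; y = λ·(36 - 33) - 37 ≡ 12. → (33, 12)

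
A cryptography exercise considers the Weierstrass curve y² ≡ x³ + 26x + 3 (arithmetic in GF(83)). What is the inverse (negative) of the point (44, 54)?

(44, 29)

-(44, 54) = (44, -54 mod 83) = (44, 29).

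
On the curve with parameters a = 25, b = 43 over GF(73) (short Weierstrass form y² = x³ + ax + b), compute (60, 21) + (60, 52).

The two points share x = 60 and their y-coordinates satisfy 21 + 52 ≡ 0 (mod 73), so they are inverses. Their sum is O.

O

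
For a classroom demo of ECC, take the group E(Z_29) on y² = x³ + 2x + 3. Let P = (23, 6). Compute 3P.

(8, 26)

Repeated addition: build up to 3P.
2P: tangent at (23, 6): λ = (3·23² + 2)/(2·6) ≡ 23/12. 12⁻¹ ≡ 17 (mod 29), so λ ≡ 23·17 ≡ 14.
  x = λ² - 23 - 23 = 196 - 46 ≡ 5; y = λ·(23 - 5) - 6 ≡ 14. → (5, 14)
3P: (5, 14) + (23, 6). λ = (6 - 14)/(23 - 5) ≡ 21/18 mod 29. 18⁻¹ ≡ 21 (mod 29), so λ ≡ 6.
  x = λ² - 5 - 23 = 36 - 28 ≡ 8; y = λ·(5 - 8) - 14 ≡ 26. → (8, 26)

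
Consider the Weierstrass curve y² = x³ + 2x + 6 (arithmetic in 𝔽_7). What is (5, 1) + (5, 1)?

(4, 6)

tangent at (5, 1): λ = (3·5² + 2)/(2·1) ≡ 0/2. 2⁻¹ ≡ 4 (mod 7) since 2·4 = 8 ≡ 1, so λ ≡ 0·4 ≡ 0.
  x = λ² - 5 - 5 = 0 - 10 ≡ 4; y = λ·(5 - 4) - 1 ≡ 6. → (4, 6)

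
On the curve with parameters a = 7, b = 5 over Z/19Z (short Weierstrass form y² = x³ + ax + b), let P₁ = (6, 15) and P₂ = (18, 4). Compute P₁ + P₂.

(6, 15) + (18, 4). λ = (4 - 15)/(18 - 6) ≡ 8/12 mod 19. 12⁻¹ ≡ 8 (mod 19) since 12·8 = 96 ≡ 1, so λ ≡ 7.
  x = λ² - 6 - 18 = 49 - 24 ≡ 6; y = λ·(6 - 6) - 15 ≡ 4. → (6, 4)

(6, 4)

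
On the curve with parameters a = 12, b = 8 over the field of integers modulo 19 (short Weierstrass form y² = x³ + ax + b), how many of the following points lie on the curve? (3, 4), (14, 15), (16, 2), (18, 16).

0

(3, 4): 4² ≡ 16, rhs ≡ 14 → off.
(14, 15): 15² ≡ 16, rhs ≡ 13 → off.
(16, 2): 2² ≡ 4, rhs ≡ 2 → off.
(18, 16): 16² ≡ 9, rhs ≡ 14 → off.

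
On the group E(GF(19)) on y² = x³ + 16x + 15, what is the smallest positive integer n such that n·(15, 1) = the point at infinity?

2P: tangent at (15, 1): λ = (3·15² + 16)/(2·1) ≡ 7/2. 2⁻¹ ≡ 10 (mod 19) since 2·10 = 20 ≡ 1, so λ ≡ 7·10 ≡ 13.
  x = λ² - 15 - 15 = 169 - 30 ≡ 6; y = λ·(15 - 6) - 1 ≡ 2. → (6, 2)
3P: (6, 2) + (15, 1). λ = (1 - 2)/(15 - 6) ≡ 18/9 mod 19. 9⁻¹ ≡ 17 (mod 19), so λ ≡ 2.
  x = λ² - 6 - 15 = 4 - 21 ≡ 2; y = λ·(6 - 2) - 2 ≡ 6. → (2, 6)
4P: (2, 6) + (15, 1). λ = (1 - 6)/(15 - 2) ≡ 14/13 mod 19. 13⁻¹ ≡ 3 (mod 19) since 13·3 = 39 ≡ 1, so λ ≡ 4.
  x = λ² - 2 - 15 = 16 - 17 ≡ 18; y = λ·(2 - 18) - 6 ≡ 6. → (18, 6)
5P: (18, 6) + (15, 1). λ = (1 - 6)/(15 - 18) ≡ 14/16 mod 19. 16⁻¹ ≡ 6 (mod 19), so λ ≡ 8.
  x = λ² - 18 - 15 = 64 - 33 ≡ 12; y = λ·(18 - 12) - 6 ≡ 4. → (12, 4)
6P: (12, 4) + (15, 1). λ = (1 - 4)/(15 - 12) ≡ 16/3 mod 19. 3⁻¹ ≡ 13 (mod 19), so λ ≡ 18.
  x = λ² - 12 - 15 = 324 - 27 ≡ 12; y = λ·(12 - 12) - 4 ≡ 15. → (12, 15)
7P: (12, 15) + (15, 1). λ = (1 - 15)/(15 - 12) ≡ 5/3 mod 19. 3⁻¹ ≡ 13 (mod 19), so λ ≡ 8.
  x = λ² - 12 - 15 = 64 - 27 ≡ 18; y = λ·(12 - 18) - 15 ≡ 13. → (18, 13)
8P: (18, 13) + (15, 1). λ = (1 - 13)/(15 - 18) ≡ 7/16 mod 19. 16⁻¹ ≡ 6 (mod 19), so λ ≡ 4.
  x = λ² - 18 - 15 = 16 - 33 ≡ 2; y = λ·(18 - 2) - 13 ≡ 13. → (2, 13)
9P: (2, 13) + (15, 1). λ = (1 - 13)/(15 - 2) ≡ 7/13 mod 19. 13⁻¹ ≡ 3 (mod 19), so λ ≡ 2.
  x = λ² - 2 - 15 = 4 - 17 ≡ 6; y = λ·(2 - 6) - 13 ≡ 17. → (6, 17)
10P: (6, 17) + (15, 1). λ = (1 - 17)/(15 - 6) ≡ 3/9 mod 19. 9⁻¹ ≡ 17 (mod 19), so λ ≡ 13.
  x = λ² - 6 - 15 = 169 - 21 ≡ 15; y = λ·(6 - 15) - 17 ≡ 18. → (15, 18)
11P: (15, 18) + (15, 1): same x and y₁ ≡ -y₂, so the sum is the point at infinity.
11P = the point at infinity, so the order is 11.

11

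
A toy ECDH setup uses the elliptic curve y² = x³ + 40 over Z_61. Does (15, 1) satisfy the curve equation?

no

y² = 1² ≡ 1; x³ + 0x + 40 = 3415 ≡ 60 (mod 61). 1 ≠ 60.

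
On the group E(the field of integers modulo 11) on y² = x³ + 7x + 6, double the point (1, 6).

tangent at (1, 6): λ = (3·1² + 7)/(2·6) ≡ 10/1. 1⁻¹ ≡ 1 (mod 11), so λ ≡ 10·1 ≡ 10.
  x = λ² - 1 - 1 = 100 - 2 ≡ 10; y = λ·(1 - 10) - 6 ≡ 3. → (10, 3)

(10, 3)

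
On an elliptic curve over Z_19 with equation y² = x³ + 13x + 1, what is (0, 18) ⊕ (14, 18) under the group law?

(5, 1)

(0, 18) + (14, 18). λ = (18 - 18)/(14 - 0) ≡ 0/14 mod 19. 14⁻¹ ≡ 15 (mod 19), so λ ≡ 0.
  x = λ² - 0 - 14 = 0 - 14 ≡ 5; y = λ·(0 - 5) - 18 ≡ 1. → (5, 1)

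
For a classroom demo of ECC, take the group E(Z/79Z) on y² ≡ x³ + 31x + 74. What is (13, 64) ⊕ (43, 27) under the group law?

(13, 64) + (43, 27). λ = (27 - 64)/(43 - 13) ≡ 42/30 mod 79. 30⁻¹ ≡ 29 (mod 79), so λ ≡ 33.
  x = λ² - 13 - 43 = 1089 - 56 ≡ 6; y = λ·(13 - 6) - 64 ≡ 9. → (6, 9)

(6, 9)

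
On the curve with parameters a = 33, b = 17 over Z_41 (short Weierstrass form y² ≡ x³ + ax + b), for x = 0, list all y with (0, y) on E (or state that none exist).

x³ + 33x + 17 = 17 ≡ 17 (mod 41).
17 is a non-residue mod 41; no y exists.

none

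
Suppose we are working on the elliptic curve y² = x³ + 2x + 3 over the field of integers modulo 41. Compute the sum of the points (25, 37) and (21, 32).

(25, 37) + (21, 32). λ = (32 - 37)/(21 - 25) ≡ 36/37 mod 41. 37⁻¹ ≡ 10 (mod 41) since 37·10 = 370 ≡ 1, so λ ≡ 32.
  x = λ² - 25 - 21 = 1024 - 46 ≡ 35; y = λ·(25 - 35) - 37 ≡ 12. → (35, 12)

(35, 12)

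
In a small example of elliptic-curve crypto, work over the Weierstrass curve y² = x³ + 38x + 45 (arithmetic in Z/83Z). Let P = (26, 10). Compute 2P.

tangent at (26, 10): λ = (3·26² + 38)/(2·10) ≡ 74/20. 20⁻¹ ≡ 54 (mod 83), so λ ≡ 74·54 ≡ 12.
  x = λ² - 26 - 26 = 144 - 52 ≡ 9; y = λ·(26 - 9) - 10 ≡ 28. → (9, 28)

(9, 28)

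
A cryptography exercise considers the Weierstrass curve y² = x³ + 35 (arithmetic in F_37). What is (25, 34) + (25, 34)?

(28, 34)

tangent at (25, 34): λ = (3·25² + 0)/(2·34) ≡ 25/31. 31⁻¹ ≡ 6 (mod 37) since 31·6 = 186 ≡ 1, so λ ≡ 25·6 ≡ 2.
  x = λ² - 25 - 25 = 4 - 50 ≡ 28; y = λ·(25 - 28) - 34 ≡ 34. → (28, 34)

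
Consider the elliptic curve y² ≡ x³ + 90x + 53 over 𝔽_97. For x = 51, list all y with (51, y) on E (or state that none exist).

x³ + 90x + 53 = 137294 ≡ 39 (mod 97).
39 is a non-residue mod 97; no y exists.

none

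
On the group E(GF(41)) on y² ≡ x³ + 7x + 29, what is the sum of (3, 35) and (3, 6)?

O

The two points share x = 3 and their y-coordinates satisfy 35 + 6 ≡ 0 (mod 41), so they are inverses. Their sum is O.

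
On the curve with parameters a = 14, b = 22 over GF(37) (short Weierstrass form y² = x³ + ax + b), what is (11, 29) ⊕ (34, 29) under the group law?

(29, 8)

(11, 29) + (34, 29). λ = (29 - 29)/(34 - 11) ≡ 0/23 mod 37. 23⁻¹ ≡ 29 (mod 37), so λ ≡ 0.
  x = λ² - 11 - 34 = 0 - 45 ≡ 29; y = λ·(11 - 29) - 29 ≡ 8. → (29, 8)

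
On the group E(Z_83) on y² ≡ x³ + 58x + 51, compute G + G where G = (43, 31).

(14, 11)

tangent at (43, 31): λ = (3·43² + 58)/(2·31) ≡ 44/62. 62⁻¹ ≡ 79 (mod 83) since 62·79 = 4898 ≡ 1, so λ ≡ 44·79 ≡ 73.
  x = λ² - 43 - 43 = 5329 - 86 ≡ 14; y = λ·(43 - 14) - 31 ≡ 11. → (14, 11)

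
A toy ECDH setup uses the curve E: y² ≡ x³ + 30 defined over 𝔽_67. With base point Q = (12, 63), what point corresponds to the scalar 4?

Double-and-add on 4 = (100)₂. Start with Q = (12, 63) for the leading 1-bit.
double: tangent at (12, 63): λ = (3·12² + 0)/(2·63) ≡ 30/59. 59⁻¹ ≡ 25 (mod 67) since 59·25 = 1475 ≡ 1, so λ ≡ 30·25 ≡ 13.
  x = λ² - 12 - 12 = 169 - 24 ≡ 11; y = λ·(12 - 11) - 63 ≡ 17. → (11, 17)
double: tangent at (11, 17): λ = (3·11² + 0)/(2·17) ≡ 28/34. 34⁻¹ ≡ 2 (mod 67), so λ ≡ 28·2 ≡ 56.
  x = λ² - 11 - 11 = 3136 - 22 ≡ 32; y = λ·(11 - 32) - 17 ≡ 13. → (32, 13)

(32, 13)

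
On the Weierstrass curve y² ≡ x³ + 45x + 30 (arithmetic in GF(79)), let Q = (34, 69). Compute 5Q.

(40, 24)

Double-and-add on 5 = (101)₂. Start with Q = (34, 69) for the leading 1-bit.
double: tangent at (34, 69): λ = (3·34² + 45)/(2·69) ≡ 37/59. 59⁻¹ ≡ 75 (mod 79), so λ ≡ 37·75 ≡ 10.
  x = λ² - 34 - 34 = 100 - 68 ≡ 32; y = λ·(34 - 32) - 69 ≡ 30. → (32, 30)
double: tangent at (32, 30): λ = (3·32² + 45)/(2·30) ≡ 36/60. 60⁻¹ ≡ 54 (mod 79) since 60·54 = 3240 ≡ 1, so λ ≡ 36·54 ≡ 48.
  x = λ² - 32 - 32 = 2304 - 64 ≡ 28; y = λ·(32 - 28) - 30 ≡ 4. → (28, 4)
add Q: (28, 4) + (34, 69). λ = (69 - 4)/(34 - 28) ≡ 65/6 mod 79. 6⁻¹ ≡ 66 (mod 79), so λ ≡ 24.
  x = λ² - 28 - 34 = 576 - 62 ≡ 40; y = λ·(28 - 40) - 4 ≡ 24. → (40, 24)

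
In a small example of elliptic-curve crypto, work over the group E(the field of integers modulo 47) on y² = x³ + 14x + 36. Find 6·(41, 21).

(1, 2)

Write P = (41, 21).
Double-and-add on 6 = (110)₂. Start with P = (41, 21) for the leading 1-bit.
double: tangent at (41, 21): λ = (3·41² + 14)/(2·21) ≡ 28/42. 42⁻¹ ≡ 28 (mod 47), so λ ≡ 28·28 ≡ 32.
  x = λ² - 41 - 41 = 1024 - 82 ≡ 2; y = λ·(41 - 2) - 21 ≡ 5. → (2, 5)
add P: (2, 5) + (41, 21). λ = (21 - 5)/(41 - 2) ≡ 16/39 mod 47. 39⁻¹ ≡ 41 (mod 47) since 39·41 = 1599 ≡ 1, so λ ≡ 45.
  x = λ² - 2 - 41 = 2025 - 43 ≡ 8; y = λ·(2 - 8) - 5 ≡ 7. → (8, 7)
double: tangent at (8, 7): λ = (3·8² + 14)/(2·7) ≡ 18/14. 14⁻¹ ≡ 37 (mod 47), so λ ≡ 18·37 ≡ 8.
  x = λ² - 8 - 8 = 64 - 16 ≡ 1; y = λ·(8 - 1) - 7 ≡ 2. → (1, 2)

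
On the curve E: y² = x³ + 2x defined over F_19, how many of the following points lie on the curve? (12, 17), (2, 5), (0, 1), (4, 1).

1

(12, 17): 17² ≡ 4, rhs ≡ 4 → on.
(2, 5): 5² ≡ 6, rhs ≡ 12 → off.
(0, 1): 1² ≡ 1, rhs ≡ 0 → off.
(4, 1): 1² ≡ 1, rhs ≡ 15 → off.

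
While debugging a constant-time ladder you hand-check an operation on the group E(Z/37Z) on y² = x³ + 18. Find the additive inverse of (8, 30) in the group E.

-(8, 30) = (8, -30 mod 37) = (8, 7).

(8, 7)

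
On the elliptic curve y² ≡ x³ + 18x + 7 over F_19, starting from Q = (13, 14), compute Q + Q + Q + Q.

(13, 5)

Double-and-add on 4 = (100)₂. Start with Q = (13, 14) for the leading 1-bit.
double: tangent at (13, 14): λ = (3·13² + 18)/(2·14) ≡ 12/9. 9⁻¹ ≡ 17 (mod 19), so λ ≡ 12·17 ≡ 14.
  x = λ² - 13 - 13 = 196 - 26 ≡ 18; y = λ·(13 - 18) - 14 ≡ 11. → (18, 11)
double: tangent at (18, 11): λ = (3·18² + 18)/(2·11) ≡ 2/3. 3⁻¹ ≡ 13 (mod 19), so λ ≡ 2·13 ≡ 7.
  x = λ² - 18 - 18 = 49 - 36 ≡ 13; y = λ·(18 - 13) - 11 ≡ 5. → (13, 5)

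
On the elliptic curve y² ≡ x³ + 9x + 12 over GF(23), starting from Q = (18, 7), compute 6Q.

(12, 10)

Double-and-add on 6 = (110)₂. Start with Q = (18, 7) for the leading 1-bit.
double: tangent at (18, 7): λ = (3·18² + 9)/(2·7) ≡ 15/14. 14⁻¹ ≡ 5 (mod 23) since 14·5 = 70 ≡ 1, so λ ≡ 15·5 ≡ 6.
  x = λ² - 18 - 18 = 36 - 36 ≡ 0; y = λ·(18 - 0) - 7 ≡ 9. → (0, 9)
add Q: (0, 9) + (18, 7). λ = (7 - 9)/(18 - 0) ≡ 21/18 mod 23. 18⁻¹ ≡ 9 (mod 23), so λ ≡ 5.
  x = λ² - 0 - 18 = 25 - 18 ≡ 7; y = λ·(0 - 7) - 9 ≡ 2. → (7, 2)
double: tangent at (7, 2): λ = (3·7² + 9)/(2·2) ≡ 18/4. 4⁻¹ ≡ 6 (mod 23) since 4·6 = 24 ≡ 1, so λ ≡ 18·6 ≡ 16.
  x = λ² - 7 - 7 = 256 - 14 ≡ 12; y = λ·(7 - 12) - 2 ≡ 10. → (12, 10)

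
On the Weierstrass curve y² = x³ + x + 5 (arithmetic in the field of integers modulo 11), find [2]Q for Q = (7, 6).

tangent at (7, 6): λ = (3·7² + 1)/(2·6) ≡ 5/1. 1⁻¹ ≡ 1 (mod 11), so λ ≡ 5·1 ≡ 5.
  x = λ² - 7 - 7 = 25 - 14 ≡ 0; y = λ·(7 - 0) - 6 ≡ 7. → (0, 7)

(0, 7)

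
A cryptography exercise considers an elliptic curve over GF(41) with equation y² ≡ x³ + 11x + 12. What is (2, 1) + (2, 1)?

tangent at (2, 1): λ = (3·2² + 11)/(2·1) ≡ 23/2. 2⁻¹ ≡ 21 (mod 41) since 2·21 = 42 ≡ 1, so λ ≡ 23·21 ≡ 32.
  x = λ² - 2 - 2 = 1024 - 4 ≡ 36; y = λ·(2 - 36) - 1 ≡ 18. → (36, 18)

(36, 18)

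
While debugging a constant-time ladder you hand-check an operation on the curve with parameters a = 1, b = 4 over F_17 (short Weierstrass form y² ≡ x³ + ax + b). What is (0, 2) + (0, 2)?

(16, 11)

tangent at (0, 2): λ = (3·0² + 1)/(2·2) ≡ 1/4. 4⁻¹ ≡ 13 (mod 17), so λ ≡ 1·13 ≡ 13.
  x = λ² - 0 - 0 = 169 - 0 ≡ 16; y = λ·(0 - 16) - 2 ≡ 11. → (16, 11)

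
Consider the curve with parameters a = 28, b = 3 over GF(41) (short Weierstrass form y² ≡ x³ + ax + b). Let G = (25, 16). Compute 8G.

Repeated addition: build up to 8G.
2G: tangent at (25, 16): λ = (3·25² + 28)/(2·16) ≡ 17/32. 32⁻¹ ≡ 9 (mod 41), so λ ≡ 17·9 ≡ 30.
  x = λ² - 25 - 25 = 900 - 50 ≡ 30; y = λ·(25 - 30) - 16 ≡ 39. → (30, 39)
3G: (30, 39) + (25, 16). λ = (16 - 39)/(25 - 30) ≡ 18/36 mod 41. 36⁻¹ ≡ 8 (mod 41), so λ ≡ 21.
  x = λ² - 30 - 25 = 441 - 55 ≡ 17; y = λ·(30 - 17) - 39 ≡ 29. → (17, 29)
4G: (17, 29) + (25, 16). λ = (16 - 29)/(25 - 17) ≡ 28/8 mod 41. 8⁻¹ ≡ 36 (mod 41), so λ ≡ 24.
  x = λ² - 17 - 25 = 576 - 42 ≡ 1; y = λ·(17 - 1) - 29 ≡ 27. → (1, 27)
5G: (1, 27) + (25, 16). λ = (16 - 27)/(25 - 1) ≡ 30/24 mod 41. 24⁻¹ ≡ 12 (mod 41) since 24·12 = 288 ≡ 1, so λ ≡ 32.
  x = λ² - 1 - 25 = 1024 - 26 ≡ 14; y = λ·(1 - 14) - 27 ≡ 8. → (14, 8)
6G: (14, 8) + (25, 16). λ = (16 - 8)/(25 - 14) ≡ 8/11 mod 41. 11⁻¹ ≡ 15 (mod 41), so λ ≡ 38.
  x = λ² - 14 - 25 = 1444 - 39 ≡ 11; y = λ·(14 - 11) - 8 ≡ 24. → (11, 24)
7G: (11, 24) + (25, 16). λ = (16 - 24)/(25 - 11) ≡ 33/14 mod 41. 14⁻¹ ≡ 3 (mod 41), so λ ≡ 17.
  x = λ² - 11 - 25 = 289 - 36 ≡ 7; y = λ·(11 - 7) - 24 ≡ 3. → (7, 3)
8G: (7, 3) + (25, 16). λ = (16 - 3)/(25 - 7) ≡ 13/18 mod 41. 18⁻¹ ≡ 16 (mod 41) since 18·16 = 288 ≡ 1, so λ ≡ 3.
  x = λ² - 7 - 25 = 9 - 32 ≡ 18; y = λ·(7 - 18) - 3 ≡ 5. → (18, 5)

(18, 5)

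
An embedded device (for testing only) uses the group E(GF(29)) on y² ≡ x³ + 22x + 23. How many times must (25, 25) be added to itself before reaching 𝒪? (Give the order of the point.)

2P: tangent at (25, 25): λ = (3·25² + 22)/(2·25) ≡ 12/21. 21⁻¹ ≡ 18 (mod 29) since 21·18 = 378 ≡ 1, so λ ≡ 12·18 ≡ 13.
  x = λ² - 25 - 25 = 169 - 50 ≡ 3; y = λ·(25 - 3) - 25 ≡ 0. → (3, 0)
3P: (3, 0) + (25, 25). λ = (25 - 0)/(25 - 3) ≡ 25/22 mod 29. 22⁻¹ ≡ 4 (mod 29) since 22·4 = 88 ≡ 1, so λ ≡ 13.
  x = λ² - 3 - 25 = 169 - 28 ≡ 25; y = λ·(3 - 25) - 0 ≡ 4. → (25, 4)
4P: (25, 4) + (25, 25): same x and y₁ ≡ -y₂, so the sum is 𝒪.
4P = 𝒪, so the order is 4.

4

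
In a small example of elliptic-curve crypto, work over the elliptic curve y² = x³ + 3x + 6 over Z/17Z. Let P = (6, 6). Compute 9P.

(14, 15)

Repeated addition: build up to 9P.
2P: tangent at (6, 6): λ = (3·6² + 3)/(2·6) ≡ 9/12. 12⁻¹ ≡ 10 (mod 17), so λ ≡ 9·10 ≡ 5.
  x = λ² - 6 - 6 = 25 - 12 ≡ 13; y = λ·(6 - 13) - 6 ≡ 10. → (13, 10)
3P: (13, 10) + (6, 6). λ = (6 - 10)/(6 - 13) ≡ 13/10 mod 17. 10⁻¹ ≡ 12 (mod 17), so λ ≡ 3.
  x = λ² - 13 - 6 = 9 - 19 ≡ 7; y = λ·(13 - 7) - 10 ≡ 8. → (7, 8)
4P: (7, 8) + (6, 6). λ = (6 - 8)/(6 - 7) ≡ 15/16 mod 17. 16⁻¹ ≡ 16 (mod 17) since 16·16 = 256 ≡ 1, so λ ≡ 2.
  x = λ² - 7 - 6 = 4 - 13 ≡ 8; y = λ·(7 - 8) - 8 ≡ 7. → (8, 7)
5P: (8, 7) + (6, 6). λ = (6 - 7)/(6 - 8) ≡ 16/15 mod 17. 15⁻¹ ≡ 8 (mod 17) since 15·8 = 120 ≡ 1, so λ ≡ 9.
  x = λ² - 8 - 6 = 81 - 14 ≡ 16; y = λ·(8 - 16) - 7 ≡ 6. → (16, 6)
6P: (16, 6) + (6, 6). λ = (6 - 6)/(6 - 16) ≡ 0/7 mod 17. 7⁻¹ ≡ 5 (mod 17) since 7·5 = 35 ≡ 1, so λ ≡ 0.
  x = λ² - 16 - 6 = 0 - 22 ≡ 12; y = λ·(16 - 12) - 6 ≡ 11. → (12, 11)
7P: (12, 11) + (6, 6). λ = (6 - 11)/(6 - 12) ≡ 12/11 mod 17. 11⁻¹ ≡ 14 (mod 17), so λ ≡ 15.
  x = λ² - 12 - 6 = 225 - 18 ≡ 3; y = λ·(12 - 3) - 11 ≡ 5. → (3, 5)
8P: (3, 5) + (6, 6). λ = (6 - 5)/(6 - 3) ≡ 1/3 mod 17. 3⁻¹ ≡ 6 (mod 17), so λ ≡ 6.
  x = λ² - 3 - 6 = 36 - 9 ≡ 10; y = λ·(3 - 10) - 5 ≡ 4. → (10, 4)
9P: (10, 4) + (6, 6). λ = (6 - 4)/(6 - 10) ≡ 2/13 mod 17. 13⁻¹ ≡ 4 (mod 17), so λ ≡ 8.
  x = λ² - 10 - 6 = 64 - 16 ≡ 14; y = λ·(10 - 14) - 4 ≡ 15. → (14, 15)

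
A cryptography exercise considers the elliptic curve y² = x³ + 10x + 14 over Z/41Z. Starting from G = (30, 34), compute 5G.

Repeated addition: build up to 5G.
2G: tangent at (30, 34): λ = (3·30² + 10)/(2·34) ≡ 4/27. 27⁻¹ ≡ 38 (mod 41) since 27·38 = 1026 ≡ 1, so λ ≡ 4·38 ≡ 29.
  x = λ² - 30 - 30 = 841 - 60 ≡ 2; y = λ·(30 - 2) - 34 ≡ 40. → (2, 40)
3G: (2, 40) + (30, 34). λ = (34 - 40)/(30 - 2) ≡ 35/28 mod 41. 28⁻¹ ≡ 22 (mod 41), so λ ≡ 32.
  x = λ² - 2 - 30 = 1024 - 32 ≡ 8; y = λ·(2 - 8) - 40 ≡ 14. → (8, 14)
4G: (8, 14) + (30, 34). λ = (34 - 14)/(30 - 8) ≡ 20/22 mod 41. 22⁻¹ ≡ 28 (mod 41) since 22·28 = 616 ≡ 1, so λ ≡ 27.
  x = λ² - 8 - 30 = 729 - 38 ≡ 35; y = λ·(8 - 35) - 14 ≡ 36. → (35, 36)
5G: (35, 36) + (30, 34). λ = (34 - 36)/(30 - 35) ≡ 39/36 mod 41. 36⁻¹ ≡ 8 (mod 41), so λ ≡ 25.
  x = λ² - 35 - 30 = 625 - 65 ≡ 27; y = λ·(35 - 27) - 36 ≡ 0. → (27, 0)

(27, 0)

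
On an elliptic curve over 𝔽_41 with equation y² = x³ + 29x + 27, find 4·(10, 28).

(13, 31)

Write Q = (10, 28).
Repeated addition: build up to 4Q.
2Q: tangent at (10, 28): λ = (3·10² + 29)/(2·28) ≡ 1/15. 15⁻¹ ≡ 11 (mod 41), so λ ≡ 1·11 ≡ 11.
  x = λ² - 10 - 10 = 121 - 20 ≡ 19; y = λ·(10 - 19) - 28 ≡ 37. → (19, 37)
3Q: (19, 37) + (10, 28). λ = (28 - 37)/(10 - 19) ≡ 32/32 mod 41. 32⁻¹ ≡ 9 (mod 41) since 32·9 = 288 ≡ 1, so λ ≡ 1.
  x = λ² - 19 - 10 = 1 - 29 ≡ 13; y = λ·(19 - 13) - 37 ≡ 10. → (13, 10)
4Q: (13, 10) + (10, 28). λ = (28 - 10)/(10 - 13) ≡ 18/38 mod 41. 38⁻¹ ≡ 27 (mod 41), so λ ≡ 35.
  x = λ² - 13 - 10 = 1225 - 23 ≡ 13; y = λ·(13 - 13) - 10 ≡ 31. → (13, 31)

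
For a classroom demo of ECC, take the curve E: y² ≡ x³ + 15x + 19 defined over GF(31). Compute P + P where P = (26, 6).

(12, 6)

tangent at (26, 6): λ = (3·26² + 15)/(2·6) ≡ 28/12. 12⁻¹ ≡ 13 (mod 31), so λ ≡ 28·13 ≡ 23.
  x = λ² - 26 - 26 = 529 - 52 ≡ 12; y = λ·(26 - 12) - 6 ≡ 6. → (12, 6)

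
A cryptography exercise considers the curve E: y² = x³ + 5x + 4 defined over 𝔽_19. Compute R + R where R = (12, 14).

(14, 5)

tangent at (12, 14): λ = (3·12² + 5)/(2·14) ≡ 0/9. 9⁻¹ ≡ 17 (mod 19), so λ ≡ 0·17 ≡ 0.
  x = λ² - 12 - 12 = 0 - 24 ≡ 14; y = λ·(12 - 14) - 14 ≡ 5. → (14, 5)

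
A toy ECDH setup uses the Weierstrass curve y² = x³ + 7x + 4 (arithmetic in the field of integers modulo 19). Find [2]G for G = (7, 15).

(11, 5)

tangent at (7, 15): λ = (3·7² + 7)/(2·15) ≡ 2/11. 11⁻¹ ≡ 7 (mod 19) since 11·7 = 77 ≡ 1, so λ ≡ 2·7 ≡ 14.
  x = λ² - 7 - 7 = 196 - 14 ≡ 11; y = λ·(7 - 11) - 15 ≡ 5. → (11, 5)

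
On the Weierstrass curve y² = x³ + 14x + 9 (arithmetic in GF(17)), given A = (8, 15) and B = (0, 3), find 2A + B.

(11, 10)

First 2A:
Repeated addition: build up to 2A.
2A: tangent at (8, 15): λ = (3·8² + 14)/(2·15) ≡ 2/13. 13⁻¹ ≡ 4 (mod 17) since 13·4 = 52 ≡ 1, so λ ≡ 2·4 ≡ 8.
  x = λ² - 8 - 8 = 64 - 16 ≡ 14; y = λ·(8 - 14) - 15 ≡ 5. → (14, 5)
2A = (14, 5).
Finally 2A + B:
(14, 5) + (0, 3). λ = (3 - 5)/(0 - 14) ≡ 15/3 mod 17. 3⁻¹ ≡ 6 (mod 17) since 3·6 = 18 ≡ 1, so λ ≡ 5.
  x = λ² - 14 - 0 = 25 - 14 ≡ 11; y = λ·(14 - 11) - 5 ≡ 10. → (11, 10)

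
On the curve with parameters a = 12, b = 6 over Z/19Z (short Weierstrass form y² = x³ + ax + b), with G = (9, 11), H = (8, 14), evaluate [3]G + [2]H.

First 3G:
Repeated addition: build up to 3G.
2G: tangent at (9, 11): λ = (3·9² + 12)/(2·11) ≡ 8/3. 3⁻¹ ≡ 13 (mod 19) since 3·13 = 39 ≡ 1, so λ ≡ 8·13 ≡ 9.
  x = λ² - 9 - 9 = 81 - 18 ≡ 6; y = λ·(9 - 6) - 11 ≡ 16. → (6, 16)
3G: (6, 16) + (9, 11). λ = (11 - 16)/(9 - 6) ≡ 14/3 mod 19. 3⁻¹ ≡ 13 (mod 19) since 3·13 = 39 ≡ 1, so λ ≡ 11.
  x = λ² - 6 - 9 = 121 - 15 ≡ 11; y = λ·(6 - 11) - 16 ≡ 5. → (11, 5)
3G = (11, 5).
Next 2H:
Repeated addition: build up to 2H.
2H: tangent at (8, 14): λ = (3·8² + 12)/(2·14) ≡ 14/9. 9⁻¹ ≡ 17 (mod 19), so λ ≡ 14·17 ≡ 10.
  x = λ² - 8 - 8 = 100 - 16 ≡ 8; y = λ·(8 - 8) - 14 ≡ 5. → (8, 5)
2H = (8, 5).
Finally 3G + 2H:
(11, 5) + (8, 5). λ = (5 - 5)/(8 - 11) ≡ 0/16 mod 19. 16⁻¹ ≡ 6 (mod 19), so λ ≡ 0.
  x = λ² - 11 - 8 = 0 - 19 ≡ 0; y = λ·(11 - 0) - 5 ≡ 14. → (0, 14)

(0, 14)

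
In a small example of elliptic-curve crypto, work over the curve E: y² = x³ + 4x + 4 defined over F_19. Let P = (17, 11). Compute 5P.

(9, 16)

Repeated addition: build up to 5P.
2P: tangent at (17, 11): λ = (3·17² + 4)/(2·11) ≡ 16/3. 3⁻¹ ≡ 13 (mod 19) since 3·13 = 39 ≡ 1, so λ ≡ 16·13 ≡ 18.
  x = λ² - 17 - 17 = 324 - 34 ≡ 5; y = λ·(17 - 5) - 11 ≡ 15. → (5, 15)
3P: (5, 15) + (17, 11). λ = (11 - 15)/(17 - 5) ≡ 15/12 mod 19. 12⁻¹ ≡ 8 (mod 19), so λ ≡ 6.
  x = λ² - 5 - 17 = 36 - 22 ≡ 14; y = λ·(5 - 14) - 15 ≡ 7. → (14, 7)
4P: (14, 7) + (17, 11). λ = (11 - 7)/(17 - 14) ≡ 4/3 mod 19. 3⁻¹ ≡ 13 (mod 19), so λ ≡ 14.
  x = λ² - 14 - 17 = 196 - 31 ≡ 13; y = λ·(14 - 13) - 7 ≡ 7. → (13, 7)
5P: (13, 7) + (17, 11). λ = (11 - 7)/(17 - 13) ≡ 4/4 mod 19. 4⁻¹ ≡ 5 (mod 19), so λ ≡ 1.
  x = λ² - 13 - 17 = 1 - 30 ≡ 9; y = λ·(13 - 9) - 7 ≡ 16. → (9, 16)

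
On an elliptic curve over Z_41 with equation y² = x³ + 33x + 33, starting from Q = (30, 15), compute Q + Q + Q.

(37, 1)

Repeated addition: build up to 3Q.
2Q: tangent at (30, 15): λ = (3·30² + 33)/(2·15) ≡ 27/30. 30⁻¹ ≡ 26 (mod 41), so λ ≡ 27·26 ≡ 5.
  x = λ² - 30 - 30 = 25 - 60 ≡ 6; y = λ·(30 - 6) - 15 ≡ 23. → (6, 23)
3Q: (6, 23) + (30, 15). λ = (15 - 23)/(30 - 6) ≡ 33/24 mod 41. 24⁻¹ ≡ 12 (mod 41) since 24·12 = 288 ≡ 1, so λ ≡ 27.
  x = λ² - 6 - 30 = 729 - 36 ≡ 37; y = λ·(6 - 37) - 23 ≡ 1. → (37, 1)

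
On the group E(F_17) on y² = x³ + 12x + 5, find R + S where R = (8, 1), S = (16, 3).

(9, 3)

(8, 1) + (16, 3). λ = (3 - 1)/(16 - 8) ≡ 2/8 mod 17. 8⁻¹ ≡ 15 (mod 17), so λ ≡ 13.
  x = λ² - 8 - 16 = 169 - 24 ≡ 9; y = λ·(8 - 9) - 1 ≡ 3. → (9, 3)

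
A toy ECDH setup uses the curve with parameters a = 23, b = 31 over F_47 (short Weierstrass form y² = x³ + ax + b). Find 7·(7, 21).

Write Q = (7, 21).
Double-and-add on 7 = (111)₂. Start with Q = (7, 21) for the leading 1-bit.
double: tangent at (7, 21): λ = (3·7² + 23)/(2·21) ≡ 29/42. 42⁻¹ ≡ 28 (mod 47) since 42·28 = 1176 ≡ 1, so λ ≡ 29·28 ≡ 13.
  x = λ² - 7 - 7 = 169 - 14 ≡ 14; y = λ·(7 - 14) - 21 ≡ 29. → (14, 29)
add Q: (14, 29) + (7, 21). λ = (21 - 29)/(7 - 14) ≡ 39/40 mod 47. 40⁻¹ ≡ 20 (mod 47) since 40·20 = 800 ≡ 1, so λ ≡ 28.
  x = λ² - 14 - 7 = 784 - 21 ≡ 11; y = λ·(14 - 11) - 29 ≡ 8. → (11, 8)
double: tangent at (11, 8): λ = (3·11² + 23)/(2·8) ≡ 10/16. 16⁻¹ ≡ 3 (mod 47) since 16·3 = 48 ≡ 1, so λ ≡ 10·3 ≡ 30.
  x = λ² - 11 - 11 = 900 - 22 ≡ 32; y = λ·(11 - 32) - 8 ≡ 20. → (32, 20)
add Q: (32, 20) + (7, 21). λ = (21 - 20)/(7 - 32) ≡ 1/22 mod 47. 22⁻¹ ≡ 15 (mod 47) since 22·15 = 330 ≡ 1, so λ ≡ 15.
  x = λ² - 32 - 7 = 225 - 39 ≡ 45; y = λ·(32 - 45) - 20 ≡ 20. → (45, 20)

(45, 20)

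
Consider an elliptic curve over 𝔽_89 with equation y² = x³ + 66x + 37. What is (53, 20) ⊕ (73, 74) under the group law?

(53, 20) + (73, 74). λ = (74 - 20)/(73 - 53) ≡ 54/20 mod 89. 20⁻¹ ≡ 49 (mod 89), so λ ≡ 65.
  x = λ² - 53 - 73 = 4225 - 126 ≡ 5; y = λ·(53 - 5) - 20 ≡ 74. → (5, 74)

(5, 74)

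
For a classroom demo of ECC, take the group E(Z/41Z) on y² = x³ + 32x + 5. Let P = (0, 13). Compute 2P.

(2, 35)

tangent at (0, 13): λ = (3·0² + 32)/(2·13) ≡ 32/26. 26⁻¹ ≡ 30 (mod 41) since 26·30 = 780 ≡ 1, so λ ≡ 32·30 ≡ 17.
  x = λ² - 0 - 0 = 289 - 0 ≡ 2; y = λ·(0 - 2) - 13 ≡ 35. → (2, 35)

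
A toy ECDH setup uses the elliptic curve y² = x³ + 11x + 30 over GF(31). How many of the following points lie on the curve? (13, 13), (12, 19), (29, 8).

(13, 13): 13² ≡ 14, rhs ≡ 14 → on.
(12, 19): 19² ≡ 20, rhs ≡ 30 → off.
(29, 8): 8² ≡ 2, rhs ≡ 0 → off.

1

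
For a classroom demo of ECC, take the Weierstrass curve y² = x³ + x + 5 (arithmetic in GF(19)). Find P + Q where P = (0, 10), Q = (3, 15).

(4, 15)

(0, 10) + (3, 15). λ = (15 - 10)/(3 - 0) ≡ 5/3 mod 19. 3⁻¹ ≡ 13 (mod 19) since 3·13 = 39 ≡ 1, so λ ≡ 8.
  x = λ² - 0 - 3 = 64 - 3 ≡ 4; y = λ·(0 - 4) - 10 ≡ 15. → (4, 15)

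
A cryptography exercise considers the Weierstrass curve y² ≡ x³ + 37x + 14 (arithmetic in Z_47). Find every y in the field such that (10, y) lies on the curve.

x³ + 37x + 14 = 1384 ≡ 21 (mod 47).
Square roots of 21 mod 47: 16 and 31 (since 16² = 256 ≡ 21).

16, 31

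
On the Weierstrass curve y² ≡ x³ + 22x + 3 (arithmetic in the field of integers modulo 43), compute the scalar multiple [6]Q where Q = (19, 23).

O

Repeated addition: build up to 6Q.
2Q: tangent at (19, 23): λ = (3·19² + 22)/(2·23) ≡ 30/3. 3⁻¹ ≡ 29 (mod 43) since 3·29 = 87 ≡ 1, so λ ≡ 30·29 ≡ 10.
  x = λ² - 19 - 19 = 100 - 38 ≡ 19; y = λ·(19 - 19) - 23 ≡ 20. → (19, 20)
3Q: (19, 20) + (19, 23): same x and y₁ ≡ -y₂, so the sum is O.
4Q: O + (19, 23) = (19, 23) (identity).
5Q: tangent at (19, 23): λ = (3·19² + 22)/(2·23) ≡ 30/3. 3⁻¹ ≡ 29 (mod 43), so λ ≡ 30·29 ≡ 10.
  x = λ² - 19 - 19 = 100 - 38 ≡ 19; y = λ·(19 - 19) - 23 ≡ 20. → (19, 20)
6Q: (19, 20) + (19, 23): same x and y₁ ≡ -y₂, so the sum is O.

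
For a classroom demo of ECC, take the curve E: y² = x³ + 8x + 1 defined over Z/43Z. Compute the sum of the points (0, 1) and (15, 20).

(34, 19)

(0, 1) + (15, 20). λ = (20 - 1)/(15 - 0) ≡ 19/15 mod 43. 15⁻¹ ≡ 23 (mod 43) since 15·23 = 345 ≡ 1, so λ ≡ 7.
  x = λ² - 0 - 15 = 49 - 15 ≡ 34; y = λ·(0 - 34) - 1 ≡ 19. → (34, 19)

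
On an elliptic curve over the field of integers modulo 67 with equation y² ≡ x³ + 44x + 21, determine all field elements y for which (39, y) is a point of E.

32, 35

x³ + 44x + 21 = 61056 ≡ 19 (mod 67).
Square roots of 19 mod 67: 32 and 35 (since 32² = 1024 ≡ 19).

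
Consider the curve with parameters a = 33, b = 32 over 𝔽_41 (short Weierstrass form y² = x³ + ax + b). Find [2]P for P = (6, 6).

tangent at (6, 6): λ = (3·6² + 33)/(2·6) ≡ 18/12. 12⁻¹ ≡ 24 (mod 41) since 12·24 = 288 ≡ 1, so λ ≡ 18·24 ≡ 22.
  x = λ² - 6 - 6 = 484 - 12 ≡ 21; y = λ·(6 - 21) - 6 ≡ 33. → (21, 33)

(21, 33)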